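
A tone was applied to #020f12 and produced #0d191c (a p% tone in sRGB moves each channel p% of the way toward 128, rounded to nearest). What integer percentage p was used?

9%

#020f12 is rgb(2, 15, 18); #0d191c is rgb(13, 25, 28).
On the R channel (widest range): 13 ≈ 2 + (p/100)(128 − 2), so p ≈ 100×(13 − 2)/(128 − 2) = 1100/126 = 8.73.
p = 9 reproduces all three channels after rounding.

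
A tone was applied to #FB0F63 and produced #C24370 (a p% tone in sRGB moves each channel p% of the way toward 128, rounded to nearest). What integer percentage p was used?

#FB0F63 is rgb(251, 15, 99); #C24370 is rgb(194, 67, 112).
On the R channel (widest range): 194 ≈ 251 + (p/100)(128 − 251), so p ≈ 100×(194 − 251)/(128 − 251) = -5700/-123 = 46.34.
p = 46 reproduces all three channels after rounding.

46%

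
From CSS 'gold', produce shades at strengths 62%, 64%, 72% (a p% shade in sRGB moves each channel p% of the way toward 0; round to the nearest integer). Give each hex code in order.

#615200, #5C4D00, #473C00

CSS gold is rgb(255, 215, 0).
62%: (255 − 158.1 = 96.9→97, 215 − 133.3 = 81.7→82, 0→0) → #615200
64%: (255 − 163.2 = 91.8→92, 215 − 137.6 = 77.4→77, 0→0) → #5C4D00
72%: (255 − 183.6 = 71.4→71, 215 − 154.8 = 60.2→60, 0→0) → #473C00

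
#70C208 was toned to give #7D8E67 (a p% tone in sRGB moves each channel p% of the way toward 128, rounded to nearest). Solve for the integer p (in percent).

#70C208 is rgb(112, 194, 8); #7D8E67 is rgb(125, 142, 103).
On the B channel (widest range): 103 ≈ 8 + (p/100)(128 − 8), so p ≈ 100×(103 − 8)/(128 − 8) = 9500/120 = 79.17.
p = 79 reproduces all three channels after rounding.

79%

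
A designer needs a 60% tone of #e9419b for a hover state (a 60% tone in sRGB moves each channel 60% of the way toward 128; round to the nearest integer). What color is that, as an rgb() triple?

#e9419b is rgb(233, 65, 155).
A 60% tone moves each channel 60% toward 128:
  R: 233 + 0.6×(128−233) = 233 − 63 = 170 → 170
  G: 65 + 0.6×(128−65) = 65 + 37.8 = 102.8 → 103
  B: 155 − 16.2 = 138.8 → 139

rgb(170, 103, 139)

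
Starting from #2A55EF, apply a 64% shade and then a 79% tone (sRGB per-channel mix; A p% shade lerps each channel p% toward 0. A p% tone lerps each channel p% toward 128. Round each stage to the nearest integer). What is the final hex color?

#686C77

#2A55EF is rgb(42, 85, 239).
Per channel, c → c + 0.64(0 − c):
  R: 42 + 0.64×(0−42) = 42 − 26.88 = 15.12 → 15
  G: 85 + 0.64×(0−85) = 85 − 54.4 = 30.6 → 31
  B: 239 + 0.64×(0−239) = 239 − 152.96 = 86.04 → 86
After the shade: rgb(15, 31, 86) = #0F1F56.
A 79% tone moves each channel 79% toward 128:
  R: 15 + 0.79×(128−15) = 15 + 89.27 = 104.27 → 104
  G: 31 + 0.79×(128−31) = 31 + 76.63 = 107.63 → 108
  B: 86 + 0.79×(128−86) = 86 + 33.18 = 119.18 → 119
rgb(104, 108, 119) = #686C77.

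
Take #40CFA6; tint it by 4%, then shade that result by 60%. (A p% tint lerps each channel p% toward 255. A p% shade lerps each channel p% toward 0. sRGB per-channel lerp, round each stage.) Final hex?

#40CFA6 is rgb(64, 207, 166).
Lerp each channel 4% toward 255:
  R: 64 + 0.04×(255−64) = 64 + 7.64 = 71.64 → 72
  G: 207 + 1.92 = 208.92 → 209
  B: 166 + 0.04×(255−166) = 166 + 3.56 = 169.56 → 170
After the tint: rgb(72, 209, 170) = #48D1AA.
Lerp each channel 60% toward 0:
  R: 72 + 0.6×(0−72) = 72 − 43.2 = 28.8 → 29
  G: 209 + 0.6×(0−209) = 209 − 125.4 = 83.6 → 84
  B: 170 + 0.6×(0−170) = 170 − 102 = 68 → 68
rgb(29, 84, 68) = #1D5444.

#1D5444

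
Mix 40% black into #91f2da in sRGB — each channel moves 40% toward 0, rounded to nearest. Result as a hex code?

#579183

#91f2da is rgb(145, 242, 218).
Lerp each channel 40% toward 0:
  R: 145 + 0.4×(0−145) = 145 − 58 = 87 → 87
  G: 242 − 96.8 = 145.2 → 145
  B: 218 + 0.4×(0−218) = 218 − 87.2 = 130.8 → 131
rgb(87, 145, 131) = #579183.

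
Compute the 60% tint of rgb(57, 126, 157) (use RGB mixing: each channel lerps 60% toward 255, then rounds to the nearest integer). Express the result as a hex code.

#B0CBD8

Per channel, c → c + 0.6(255 − c):
  R: 57 + 0.6×(255−57) = 57 + 118.8 = 175.8 → 176
  G: 126 + 77.4 = 203.4 → 203
  B: 157 + 0.6×(255−157) = 157 + 58.8 = 215.8 → 216
rgb(176, 203, 216) = #B0CBD8.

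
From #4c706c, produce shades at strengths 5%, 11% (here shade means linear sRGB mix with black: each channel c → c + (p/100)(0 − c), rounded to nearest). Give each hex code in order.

#4c706c is rgb(76, 112, 108).
5%: (76 − 3.8 = 72.2→72, 112 − 5.6 = 106.4→106, 108 − 5.4 = 102.6→103) → #486a67
11%: (76 − 8.36 = 67.64→68, 112 − 12.32 = 99.68→100, 108 − 11.88 = 96.12→96) → #446460

#486a67, #446460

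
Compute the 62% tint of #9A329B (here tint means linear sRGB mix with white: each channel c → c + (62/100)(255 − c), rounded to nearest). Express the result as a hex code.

#D9B1D9

#9A329B is rgb(154, 50, 155).
A 62% tint moves each channel 62% toward 255:
  R: 154 + 62.62 = 216.62 → 217
  G: 50 + 0.62×(255−50) = 50 + 127.1 = 177.1 → 177
  B: 155 + 62 = 217 → 217
rgb(217, 177, 217) = #D9B1D9.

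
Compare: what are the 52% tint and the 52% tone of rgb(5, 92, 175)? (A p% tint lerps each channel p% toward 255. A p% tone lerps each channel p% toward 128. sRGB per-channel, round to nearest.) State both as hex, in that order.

#87b1d9, #456f97

52% tint:
  R: 5 + 0.52×(255−5) = 5 + 130 = 135 → 135
  G: 92 + 0.52×(255−92) = 92 + 84.76 = 176.76 → 177
  B: 175 + 0.52×(255−175) = 175 + 41.6 = 216.6 → 217
  → #87b1d9
52% tone:
  R: 5 + 0.52×(128−5) = 5 + 63.96 = 68.96 → 69
  G: 92 + 18.72 = 110.72 → 111
  B: 175 + 0.52×(128−175) = 175 − 24.44 = 150.56 → 151
  → #456f97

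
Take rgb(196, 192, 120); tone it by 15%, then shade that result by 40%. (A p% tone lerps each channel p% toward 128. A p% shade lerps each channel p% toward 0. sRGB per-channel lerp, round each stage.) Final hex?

A 15% tone moves each channel 15% toward 128:
  R: 196 + 0.15×(128−196) = 196 − 10.2 = 185.8 → 186
  G: 192 − 9.6 = 182.4 → 182
  B: 120 + 0.15×(128−120) = 120 + 1.2 = 121.2 → 121
After the tone: rgb(186, 182, 121) = #BAB679.
A 40% shade moves each channel 40% toward 0:
  R: 186 + 0.4×(0−186) = 186 − 74.4 = 111.6 → 112
  G: 182 + 0.4×(0−182) = 182 − 72.8 = 109.2 → 109
  B: 121 + 0.4×(0−121) = 121 − 48.4 = 72.6 → 73
rgb(112, 109, 73) = #706D49.

#706D49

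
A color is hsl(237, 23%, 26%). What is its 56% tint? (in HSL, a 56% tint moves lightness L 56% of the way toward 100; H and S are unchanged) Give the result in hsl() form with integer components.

L moves 56% from 26 toward 100: 26 + 41.44 = 67.44 → 67.
H and S are unchanged.

hsl(237, 23%, 67%)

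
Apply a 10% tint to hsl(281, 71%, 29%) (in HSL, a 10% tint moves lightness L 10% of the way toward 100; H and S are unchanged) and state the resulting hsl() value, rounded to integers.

L moves 10% from 29 toward 100: 29 + 7.1 = 36.1 → 36.
H and S are unchanged.

hsl(281, 71%, 36%)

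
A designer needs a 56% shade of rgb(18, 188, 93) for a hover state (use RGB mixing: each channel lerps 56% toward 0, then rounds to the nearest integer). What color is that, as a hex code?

A 56% shade moves each channel 56% toward 0:
  R: 18 + 0.56×(0−18) = 18 − 10.08 = 7.92 → 8
  G: 188 + 0.56×(0−188) = 188 − 105.28 = 82.72 → 83
  B: 93 + 0.56×(0−93) = 93 − 52.08 = 40.92 → 41
rgb(8, 83, 41) = #085329.

#085329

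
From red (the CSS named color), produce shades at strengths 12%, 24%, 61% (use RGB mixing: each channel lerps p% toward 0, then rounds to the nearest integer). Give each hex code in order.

#E00000, #C20000, #630000

CSS red is rgb(255, 0, 0).
12%: (255 − 30.6 = 224.4→224, 0→0, 0→0) → #E00000
24%: (255 − 61.2 = 193.8→194, 0→0, 0→0) → #C20000
61%: (255 − 155.55 = 99.45→99, 0→0, 0→0) → #630000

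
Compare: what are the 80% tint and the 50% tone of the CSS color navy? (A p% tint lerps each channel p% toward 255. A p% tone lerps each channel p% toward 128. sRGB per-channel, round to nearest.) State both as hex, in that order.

#CCCCE6, #404080

CSS navy is rgb(0, 0, 128).
80% tint:
  R: 0 + 0.8×(255−0) = 0 + 204 = 204 → 204
  G: 0 + 0.8×(255−0) = 0 + 204 = 204 → 204
  B: 128 + 0.8×(255−128) = 128 + 101.6 = 229.6 → 230
  → #CCCCE6
50% tone:
  R: 0 + 0.5×(128−0) = 0 + 64 = 64 → 64
  G: 0 + 0.5×(128−0) = 0 + 64 = 64 → 64
  B: 128 + 0.5×(128−128) = 128 + 0 = 128 → 128
  → #404080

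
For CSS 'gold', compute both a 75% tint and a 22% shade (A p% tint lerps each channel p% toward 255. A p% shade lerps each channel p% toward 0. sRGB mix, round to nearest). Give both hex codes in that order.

#FFF5BF, #C7A800

CSS gold is rgb(255, 215, 0).
75% tint:
  R: 255 + 0 = 255 → 255
  G: 215 + 30 = 245 → 245
  B: 0 + 191.25 = 191.25 → 191
  → #FFF5BF
22% shade:
  R: 255 + 0.22×(0−255) = 255 − 56.1 = 198.9 → 199
  G: 215 − 47.3 = 167.7 → 168
  B: 0 + 0.22×(0−0) = 0 + 0 = 0 → 0
  → #C7A800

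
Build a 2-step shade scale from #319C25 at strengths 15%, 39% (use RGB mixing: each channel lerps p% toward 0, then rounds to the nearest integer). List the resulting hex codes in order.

#2A851F, #1E5F17

#319C25 is rgb(49, 156, 37).
15%: (49 − 7.35 = 41.65→42, 156 − 23.4 = 132.6→133, 37 − 5.55 = 31.45→31) → #2A851F
39%: (49 − 19.11 = 29.89→30, 156 − 60.84 = 95.16→95, 37 − 14.43 = 22.57→23) → #1E5F17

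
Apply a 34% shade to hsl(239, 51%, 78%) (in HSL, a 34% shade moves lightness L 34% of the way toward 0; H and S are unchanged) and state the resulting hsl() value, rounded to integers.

L moves 34% from 78 toward 0: 78 − 26.52 = 51.48 → 51.
H and S are unchanged.

hsl(239, 51%, 51%)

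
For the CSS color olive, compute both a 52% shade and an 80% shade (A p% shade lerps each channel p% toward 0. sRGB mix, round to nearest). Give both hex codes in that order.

CSS olive is rgb(128, 128, 0).
52% shade:
  R: 128 + 0.52×(0−128) = 128 − 66.56 = 61.44 → 61
  G: 128 − 66.56 = 61.44 → 61
  B: 0 + 0.52×(0−0) = 0 + 0 = 0 → 0
  → #3D3D00
80% shade:
  R: 128 + 0.8×(0−128) = 128 − 102.4 = 25.6 → 26
  G: 128 + 0.8×(0−128) = 128 − 102.4 = 25.6 → 26
  B: 0 + 0.8×(0−0) = 0 + 0 = 0 → 0
  → #1A1A00

#3D3D00, #1A1A00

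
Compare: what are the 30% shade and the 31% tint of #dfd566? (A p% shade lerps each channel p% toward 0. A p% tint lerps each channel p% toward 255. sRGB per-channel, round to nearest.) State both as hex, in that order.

#9c9547, #e9e295

#dfd566 is rgb(223, 213, 102).
30% shade:
  R: 223 − 66.9 = 156.1 → 156
  G: 213 + 0.3×(0−213) = 213 − 63.9 = 149.1 → 149
  B: 102 − 30.6 = 71.4 → 71
  → #9c9547
31% tint:
  R: 223 + 9.92 = 232.92 → 233
  G: 213 + 0.31×(255−213) = 213 + 13.02 = 226.02 → 226
  B: 102 + 47.43 = 149.43 → 149
  → #e9e295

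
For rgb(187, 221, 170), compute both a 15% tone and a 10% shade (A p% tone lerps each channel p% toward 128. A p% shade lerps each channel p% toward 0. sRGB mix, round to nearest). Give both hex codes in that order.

15% tone:
  R: 187 + 0.15×(128−187) = 187 − 8.85 = 178.15 → 178
  G: 221 + 0.15×(128−221) = 221 − 13.95 = 207.05 → 207
  B: 170 + 0.15×(128−170) = 170 − 6.3 = 163.7 → 164
  → #B2CFA4
10% shade:
  R: 187 + 0.1×(0−187) = 187 − 18.7 = 168.3 → 168
  G: 221 + 0.1×(0−221) = 221 − 22.1 = 198.9 → 199
  B: 170 + 0.1×(0−170) = 170 − 17 = 153 → 153
  → #A8C799

#B2CFA4, #A8C799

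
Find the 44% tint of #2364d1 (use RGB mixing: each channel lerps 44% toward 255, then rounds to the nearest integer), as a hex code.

#84a8e5

#2364d1 is rgb(35, 100, 209).
A 44% tint moves each channel 44% toward 255:
  R: 35 + 0.44×(255−35) = 35 + 96.8 = 131.8 → 132
  G: 100 + 68.2 = 168.2 → 168
  B: 209 + 0.44×(255−209) = 209 + 20.24 = 229.24 → 229
rgb(132, 168, 229) = #84a8e5.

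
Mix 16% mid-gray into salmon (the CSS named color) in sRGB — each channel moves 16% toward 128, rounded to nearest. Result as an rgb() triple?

CSS salmon is rgb(250, 128, 114).
A 16% tone moves each channel 16% toward 128:
  R: 250 − 19.52 = 230.48 → 230
  G: 128 + 0 = 128 → 128
  B: 114 + 0.16×(128−114) = 114 + 2.24 = 116.24 → 116

rgb(230, 128, 116)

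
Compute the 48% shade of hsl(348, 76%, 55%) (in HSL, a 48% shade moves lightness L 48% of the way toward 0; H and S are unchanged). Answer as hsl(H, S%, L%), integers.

L moves 48% from 55 toward 0: 55 − 26.4 = 28.6 → 29.
H and S are unchanged.

hsl(348, 76%, 29%)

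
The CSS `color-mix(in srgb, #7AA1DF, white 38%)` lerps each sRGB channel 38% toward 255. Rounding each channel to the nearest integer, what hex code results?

#ADC5EB

#7AA1DF is rgb(122, 161, 223).
A 38% tint moves each channel 38% toward 255:
  R: 122 + 0.38×(255−122) = 122 + 50.54 = 172.54 → 173
  G: 161 + 0.38×(255−161) = 161 + 35.72 = 196.72 → 197
  B: 223 + 0.38×(255−223) = 223 + 12.16 = 235.16 → 235
rgb(173, 197, 235) = #ADC5EB.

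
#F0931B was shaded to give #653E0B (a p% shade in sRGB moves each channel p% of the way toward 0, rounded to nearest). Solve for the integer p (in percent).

#F0931B is rgb(240, 147, 27); #653E0B is rgb(101, 62, 11).
On the R channel (widest range): 101 ≈ 240 + (p/100)(0 − 240), so p ≈ 100×(101 − 240)/(0 − 240) = -13900/-240 = 57.92.
p = 58 reproduces all three channels after rounding.

58%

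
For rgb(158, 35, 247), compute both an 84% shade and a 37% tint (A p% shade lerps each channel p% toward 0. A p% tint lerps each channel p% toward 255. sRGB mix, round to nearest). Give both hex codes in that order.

84% shade:
  R: 158 − 132.72 = 25.28 → 25
  G: 35 − 29.4 = 5.6 → 6
  B: 247 + 0.84×(0−247) = 247 − 207.48 = 39.52 → 40
  → #190628
37% tint:
  R: 158 + 35.89 = 193.89 → 194
  G: 35 + 0.37×(255−35) = 35 + 81.4 = 116.4 → 116
  B: 247 + 2.96 = 249.96 → 250
  → #c274fa

#190628, #c274fa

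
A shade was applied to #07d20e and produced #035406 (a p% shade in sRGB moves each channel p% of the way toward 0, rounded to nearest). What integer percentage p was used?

#07d20e is rgb(7, 210, 14); #035406 is rgb(3, 84, 6).
On the G channel (widest range): 84 ≈ 210 + (p/100)(0 − 210), so p ≈ 100×(84 − 210)/(0 − 210) = -12600/-210 = 60.00.
p = 60 reproduces all three channels after rounding.

60%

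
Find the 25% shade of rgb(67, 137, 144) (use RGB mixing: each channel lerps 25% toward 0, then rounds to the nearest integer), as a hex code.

#32676C

A 25% shade moves each channel 25% toward 0:
  R: 67 − 16.75 = 50.25 → 50
  G: 137 − 34.25 = 102.75 → 103
  B: 144 + 0.25×(0−144) = 144 − 36 = 108 → 108
rgb(50, 103, 108) = #32676C.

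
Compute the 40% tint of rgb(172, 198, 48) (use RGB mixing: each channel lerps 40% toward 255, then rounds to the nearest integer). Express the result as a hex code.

A 40% tint moves each channel 40% toward 255:
  R: 172 + 0.4×(255−172) = 172 + 33.2 = 205.2 → 205
  G: 198 + 22.8 = 220.8 → 221
  B: 48 + 0.4×(255−48) = 48 + 82.8 = 130.8 → 131
rgb(205, 221, 131) = #CDDD83.

#CDDD83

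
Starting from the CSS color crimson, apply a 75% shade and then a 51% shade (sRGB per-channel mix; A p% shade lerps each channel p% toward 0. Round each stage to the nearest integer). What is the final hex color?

#1B0207

CSS crimson is rgb(220, 20, 60).
Per channel, c → c + 0.75(0 − c):
  R: 220 − 165 = 55 → 55
  G: 20 − 15 = 5 → 5
  B: 60 − 45 = 15 → 15
After the shade: rgb(55, 5, 15) = #37050F.
Per channel, c → c + 0.51(0 − c):
  R: 55 − 28.05 = 26.95 → 27
  G: 5 − 2.55 = 2.45 → 2
  B: 15 + 0.51×(0−15) = 15 − 7.65 = 7.35 → 7
rgb(27, 2, 7) = #1B0207.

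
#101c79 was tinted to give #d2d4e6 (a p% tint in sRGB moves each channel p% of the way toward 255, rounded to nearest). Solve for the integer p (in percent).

81%

#101c79 is rgb(16, 28, 121); #d2d4e6 is rgb(210, 212, 230).
On the R channel (widest range): 210 ≈ 16 + (p/100)(255 − 16), so p ≈ 100×(210 − 16)/(255 − 16) = 19400/239 = 81.17.
p = 81 reproduces all three channels after rounding.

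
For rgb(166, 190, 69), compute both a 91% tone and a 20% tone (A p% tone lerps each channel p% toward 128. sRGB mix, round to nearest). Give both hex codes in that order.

#83867B, #9EB251

91% tone:
  R: 166 − 34.58 = 131.42 → 131
  G: 190 − 56.42 = 133.58 → 134
  B: 69 + 0.91×(128−69) = 69 + 53.69 = 122.69 → 123
  → #83867B
20% tone:
  R: 166 − 7.6 = 158.4 → 158
  G: 190 + 0.2×(128−190) = 190 − 12.4 = 177.6 → 178
  B: 69 + 0.2×(128−69) = 69 + 11.8 = 80.8 → 81
  → #9EB251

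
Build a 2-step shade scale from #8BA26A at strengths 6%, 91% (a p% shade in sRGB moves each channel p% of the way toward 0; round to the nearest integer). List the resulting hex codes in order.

#8BA26A is rgb(139, 162, 106).
6%: (139 − 8.34 = 130.66→131, 162 − 9.72 = 152.28→152, 106 − 6.36 = 99.64→100) → #839864
91%: (139 − 126.49 = 12.51→13, 162 − 147.42 = 14.58→15, 106 − 96.46 = 9.54→10) → #0D0F0A

#839864, #0D0F0A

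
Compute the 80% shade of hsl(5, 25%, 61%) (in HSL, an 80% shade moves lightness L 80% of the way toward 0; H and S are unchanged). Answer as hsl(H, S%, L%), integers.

L moves 80% from 61 toward 0: 61 − 48.8 = 12.2 → 12.
H and S are unchanged.

hsl(5, 25%, 12%)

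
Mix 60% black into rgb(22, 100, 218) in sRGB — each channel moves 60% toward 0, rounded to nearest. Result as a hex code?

A 60% shade moves each channel 60% toward 0:
  R: 22 − 13.2 = 8.8 → 9
  G: 100 + 0.6×(0−100) = 100 − 60 = 40 → 40
  B: 218 − 130.8 = 87.2 → 87
rgb(9, 40, 87) = #092857.

#092857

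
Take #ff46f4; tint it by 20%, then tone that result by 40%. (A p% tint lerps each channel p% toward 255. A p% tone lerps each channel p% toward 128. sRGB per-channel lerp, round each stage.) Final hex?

#cc73c7

#ff46f4 is rgb(255, 70, 244).
A 20% tint moves each channel 20% toward 255:
  R: 255 + 0 = 255 → 255
  G: 70 + 0.2×(255−70) = 70 + 37 = 107 → 107
  B: 244 + 2.2 = 246.2 → 246
After the tint: rgb(255, 107, 246) = #ff6bf6.
A 40% tone moves each channel 40% toward 128:
  R: 255 + 0.4×(128−255) = 255 − 50.8 = 204.2 → 204
  G: 107 + 0.4×(128−107) = 107 + 8.4 = 115.4 → 115
  B: 246 − 47.2 = 198.8 → 199
rgb(204, 115, 199) = #cc73c7.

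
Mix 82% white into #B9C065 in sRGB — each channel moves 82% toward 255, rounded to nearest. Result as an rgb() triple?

rgb(242, 244, 227)

#B9C065 is rgb(185, 192, 101).
Lerp each channel 82% toward 255:
  R: 185 + 57.4 = 242.4 → 242
  G: 192 + 0.82×(255−192) = 192 + 51.66 = 243.66 → 244
  B: 101 + 126.28 = 227.28 → 227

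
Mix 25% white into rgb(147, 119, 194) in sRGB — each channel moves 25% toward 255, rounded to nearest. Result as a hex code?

#ae99d1

A 25% tint moves each channel 25% toward 255:
  R: 147 + 27 = 174 → 174
  G: 119 + 34 = 153 → 153
  B: 194 + 15.25 = 209.25 → 209
rgb(174, 153, 209) = #ae99d1.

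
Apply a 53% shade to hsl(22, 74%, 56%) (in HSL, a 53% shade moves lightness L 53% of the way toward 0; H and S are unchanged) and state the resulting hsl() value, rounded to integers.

hsl(22, 74%, 26%)

L moves 53% from 56 toward 0: 56 − 29.68 = 26.32 → 26.
H and S are unchanged.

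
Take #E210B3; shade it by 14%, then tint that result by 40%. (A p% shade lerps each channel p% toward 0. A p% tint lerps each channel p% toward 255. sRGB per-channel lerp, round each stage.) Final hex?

#E210B3 is rgb(226, 16, 179).
Lerp each channel 14% toward 0:
  R: 226 + 0.14×(0−226) = 226 − 31.64 = 194.36 → 194
  G: 16 + 0.14×(0−16) = 16 − 2.24 = 13.76 → 14
  B: 179 + 0.14×(0−179) = 179 − 25.06 = 153.94 → 154
After the shade: rgb(194, 14, 154) = #C20E9A.
A 40% tint moves each channel 40% toward 255:
  R: 194 + 0.4×(255−194) = 194 + 24.4 = 218.4 → 218
  G: 14 + 0.4×(255−14) = 14 + 96.4 = 110.4 → 110
  B: 154 + 0.4×(255−154) = 154 + 40.4 = 194.4 → 194
rgb(218, 110, 194) = #DA6EC2.

#DA6EC2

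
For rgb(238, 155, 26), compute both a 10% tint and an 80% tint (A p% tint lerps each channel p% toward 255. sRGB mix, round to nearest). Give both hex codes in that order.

10% tint:
  R: 238 + 0.1×(255−238) = 238 + 1.7 = 239.7 → 240
  G: 155 + 0.1×(255−155) = 155 + 10 = 165 → 165
  B: 26 + 22.9 = 48.9 → 49
  → #F0A531
80% tint:
  R: 238 + 0.8×(255−238) = 238 + 13.6 = 251.6 → 252
  G: 155 + 80 = 235 → 235
  B: 26 + 0.8×(255−26) = 26 + 183.2 = 209.2 → 209
  → #FCEBD1

#F0A531, #FCEBD1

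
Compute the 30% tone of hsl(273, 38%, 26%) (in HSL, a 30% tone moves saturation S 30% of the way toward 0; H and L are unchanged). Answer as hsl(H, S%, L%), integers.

S moves 30% from 38 toward 0: 38 − 11.4 = 26.6 → 27.
H and L are unchanged.

hsl(273, 27%, 26%)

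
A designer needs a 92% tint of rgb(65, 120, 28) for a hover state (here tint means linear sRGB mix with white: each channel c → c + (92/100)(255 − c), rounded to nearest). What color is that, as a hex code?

#F0F4ED

Per channel, c → c + 0.92(255 − c):
  R: 65 + 174.8 = 239.8 → 240
  G: 120 + 0.92×(255−120) = 120 + 124.2 = 244.2 → 244
  B: 28 + 208.84 = 236.84 → 237
rgb(240, 244, 237) = #F0F4ED.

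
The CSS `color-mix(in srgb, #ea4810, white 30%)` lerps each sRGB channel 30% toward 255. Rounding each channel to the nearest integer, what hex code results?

#f07f58

#ea4810 is rgb(234, 72, 16).
A 30% tint moves each channel 30% toward 255:
  R: 234 + 0.3×(255−234) = 234 + 6.3 = 240.3 → 240
  G: 72 + 0.3×(255−72) = 72 + 54.9 = 126.9 → 127
  B: 16 + 71.7 = 87.7 → 88
rgb(240, 127, 88) = #f07f58.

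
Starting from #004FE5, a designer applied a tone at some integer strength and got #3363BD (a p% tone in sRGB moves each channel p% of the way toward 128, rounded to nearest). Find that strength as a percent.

#004FE5 is rgb(0, 79, 229); #3363BD is rgb(51, 99, 189).
On the R channel (widest range): 51 ≈ 0 + (p/100)(128 − 0), so p ≈ 100×(51 − 0)/(128 − 0) = 5100/128 = 39.84.
p = 40 reproduces all three channels after rounding.

40%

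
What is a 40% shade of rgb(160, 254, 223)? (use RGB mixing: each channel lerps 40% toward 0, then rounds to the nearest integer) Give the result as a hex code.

Lerp each channel 40% toward 0:
  R: 160 + 0.4×(0−160) = 160 − 64 = 96 → 96
  G: 254 − 101.6 = 152.4 → 152
  B: 223 + 0.4×(0−223) = 223 − 89.2 = 133.8 → 134
rgb(96, 152, 134) = #609886.

#609886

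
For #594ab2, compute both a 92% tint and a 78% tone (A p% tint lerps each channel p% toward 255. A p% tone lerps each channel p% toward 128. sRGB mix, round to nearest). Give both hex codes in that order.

#f2f1f9, #77748b

#594ab2 is rgb(89, 74, 178).
92% tint:
  R: 89 + 152.72 = 241.72 → 242
  G: 74 + 0.92×(255−74) = 74 + 166.52 = 240.52 → 241
  B: 178 + 70.84 = 248.84 → 249
  → #f2f1f9
78% tone:
  R: 89 + 0.78×(128−89) = 89 + 30.42 = 119.42 → 119
  G: 74 + 42.12 = 116.12 → 116
  B: 178 − 39 = 139 → 139
  → #77748b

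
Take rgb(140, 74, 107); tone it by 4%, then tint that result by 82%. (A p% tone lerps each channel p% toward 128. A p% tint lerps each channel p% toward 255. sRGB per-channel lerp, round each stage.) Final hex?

Lerp each channel 4% toward 128:
  R: 140 + 0.04×(128−140) = 140 − 0.48 = 139.52 → 140
  G: 74 + 2.16 = 76.16 → 76
  B: 107 + 0.04×(128−107) = 107 + 0.84 = 107.84 → 108
After the tone: rgb(140, 76, 108) = #8c4c6c.
An 82% tint moves each channel 82% toward 255:
  R: 140 + 0.82×(255−140) = 140 + 94.3 = 234.3 → 234
  G: 76 + 146.78 = 222.78 → 223
  B: 108 + 120.54 = 228.54 → 229
rgb(234, 223, 229) = #eadfe5.

#eadfe5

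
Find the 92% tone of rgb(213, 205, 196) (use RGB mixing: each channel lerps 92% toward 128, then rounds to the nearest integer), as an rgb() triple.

Lerp each channel 92% toward 128:
  R: 213 + 0.92×(128−213) = 213 − 78.2 = 134.8 → 135
  G: 205 + 0.92×(128−205) = 205 − 70.84 = 134.16 → 134
  B: 196 + 0.92×(128−196) = 196 − 62.56 = 133.44 → 133

rgb(135, 134, 133)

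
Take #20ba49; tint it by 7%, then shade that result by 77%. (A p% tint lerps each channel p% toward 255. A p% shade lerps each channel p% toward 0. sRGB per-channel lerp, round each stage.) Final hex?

#0b2c14

#20ba49 is rgb(32, 186, 73).
Per channel, c → c + 0.07(255 − c):
  R: 32 + 15.61 = 47.61 → 48
  G: 186 + 0.07×(255−186) = 186 + 4.83 = 190.83 → 191
  B: 73 + 0.07×(255−73) = 73 + 12.74 = 85.74 → 86
After the tint: rgb(48, 191, 86) = #30bf56.
Per channel, c → c + 0.77(0 − c):
  R: 48 + 0.77×(0−48) = 48 − 36.96 = 11.04 → 11
  G: 191 + 0.77×(0−191) = 191 − 147.07 = 43.93 → 44
  B: 86 − 66.22 = 19.78 → 20
rgb(11, 44, 20) = #0b2c14.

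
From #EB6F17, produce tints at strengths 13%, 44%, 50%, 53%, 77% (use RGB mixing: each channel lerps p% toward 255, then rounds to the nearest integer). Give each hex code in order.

#EE8235, #F4AE7D, #F5B78B, #F6BB92, #FADECA

#EB6F17 is rgb(235, 111, 23).
13%: (235 + 2.6 = 237.6→238, 111 + 18.72 = 129.72→130, 23 + 30.16 = 53.16→53) → #EE8235
44%: (235 + 8.8 = 243.8→244, 111 + 63.36 = 174.36→174, 23 + 102.08 = 125.08→125) → #F4AE7D
50%: (235 + 10 = 245→245, 111 + 72 = 183→183, 23 + 116 = 139→139) → #F5B78B
53%: (235 + 10.6 = 245.6→246, 111 + 76.32 = 187.32→187, 23 + 122.96 = 145.96→146) → #F6BB92
77%: (235 + 15.4 = 250.4→250, 111 + 110.88 = 221.88→222, 23 + 178.64 = 201.64→202) → #FADECA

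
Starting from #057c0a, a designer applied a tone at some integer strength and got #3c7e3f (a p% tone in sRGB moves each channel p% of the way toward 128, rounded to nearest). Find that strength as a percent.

45%

#057c0a is rgb(5, 124, 10); #3c7e3f is rgb(60, 126, 63).
On the R channel (widest range): 60 ≈ 5 + (p/100)(128 − 5), so p ≈ 100×(60 − 5)/(128 − 5) = 5500/123 = 44.72.
p = 45 reproduces all three channels after rounding.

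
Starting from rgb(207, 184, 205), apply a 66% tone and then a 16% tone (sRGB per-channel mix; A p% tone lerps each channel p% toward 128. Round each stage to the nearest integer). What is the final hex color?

#979096

Lerp each channel 66% toward 128:
  R: 207 + 0.66×(128−207) = 207 − 52.14 = 154.86 → 155
  G: 184 + 0.66×(128−184) = 184 − 36.96 = 147.04 → 147
  B: 205 + 0.66×(128−205) = 205 − 50.82 = 154.18 → 154
After the tone: rgb(155, 147, 154) = #9B939A.
A 16% tone moves each channel 16% toward 128:
  R: 155 − 4.32 = 150.68 → 151
  G: 147 − 3.04 = 143.96 → 144
  B: 154 − 4.16 = 149.84 → 150
rgb(151, 144, 150) = #979096.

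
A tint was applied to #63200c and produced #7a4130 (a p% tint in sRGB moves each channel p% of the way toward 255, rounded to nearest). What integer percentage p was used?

#63200c is rgb(99, 32, 12); #7a4130 is rgb(122, 65, 48).
On the B channel (widest range): 48 ≈ 12 + (p/100)(255 − 12), so p ≈ 100×(48 − 12)/(255 − 12) = 3600/243 = 14.81.
p = 15 reproduces all three channels after rounding.

15%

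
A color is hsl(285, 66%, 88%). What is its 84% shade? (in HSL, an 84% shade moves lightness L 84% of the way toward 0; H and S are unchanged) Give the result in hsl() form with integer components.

hsl(285, 66%, 14%)

L moves 84% from 88 toward 0: 88 − 73.92 = 14.08 → 14.
H and S are unchanged.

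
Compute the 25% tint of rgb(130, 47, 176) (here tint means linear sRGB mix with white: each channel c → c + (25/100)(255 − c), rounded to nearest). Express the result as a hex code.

Per channel, c → c + 0.25(255 − c):
  R: 130 + 0.25×(255−130) = 130 + 31.25 = 161.25 → 161
  G: 47 + 52 = 99 → 99
  B: 176 + 19.75 = 195.75 → 196
rgb(161, 99, 196) = #A163C4.

#A163C4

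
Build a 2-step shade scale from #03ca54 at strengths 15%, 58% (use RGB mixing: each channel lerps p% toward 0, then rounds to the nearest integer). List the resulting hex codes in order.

#03ca54 is rgb(3, 202, 84).
15%: (3→3, 202 − 30.3 = 171.7→172, 84 − 12.6 = 71.4→71) → #03ac47
58%: (3 − 1.74 = 1.26→1, 202 − 117.16 = 84.84→85, 84 − 48.72 = 35.28→35) → #015523

#03ac47, #015523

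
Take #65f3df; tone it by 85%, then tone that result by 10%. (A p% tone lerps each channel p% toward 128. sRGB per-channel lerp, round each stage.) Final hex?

#65f3df is rgb(101, 243, 223).
Per channel, c → c + 0.85(128 − c):
  R: 101 + 0.85×(128−101) = 101 + 22.95 = 123.95 → 124
  G: 243 + 0.85×(128−243) = 243 − 97.75 = 145.25 → 145
  B: 223 − 80.75 = 142.25 → 142
After the tone: rgb(124, 145, 142) = #7c918e.
A 10% tone moves each channel 10% toward 128:
  R: 124 + 0.1×(128−124) = 124 + 0.4 = 124.4 → 124
  G: 145 + 0.1×(128−145) = 145 − 1.7 = 143.3 → 143
  B: 142 + 0.1×(128−142) = 142 − 1.4 = 140.6 → 141
rgb(124, 143, 141) = #7c8f8d.

#7c8f8d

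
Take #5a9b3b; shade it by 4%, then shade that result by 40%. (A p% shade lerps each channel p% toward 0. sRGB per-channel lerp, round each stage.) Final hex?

#5a9b3b is rgb(90, 155, 59).
A 4% shade moves each channel 4% toward 0:
  R: 90 + 0.04×(0−90) = 90 − 3.6 = 86.4 → 86
  G: 155 + 0.04×(0−155) = 155 − 6.2 = 148.8 → 149
  B: 59 + 0.04×(0−59) = 59 − 2.36 = 56.64 → 57
After the shade: rgb(86, 149, 57) = #569539.
A 40% shade moves each channel 40% toward 0:
  R: 86 − 34.4 = 51.6 → 52
  G: 149 + 0.4×(0−149) = 149 − 59.6 = 89.4 → 89
  B: 57 − 22.8 = 34.2 → 34
rgb(52, 89, 34) = #345922.

#345922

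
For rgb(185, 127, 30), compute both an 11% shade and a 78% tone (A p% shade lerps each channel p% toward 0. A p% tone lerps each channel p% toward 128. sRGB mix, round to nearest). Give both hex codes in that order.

#a5711b, #8d806a

11% shade:
  R: 185 − 20.35 = 164.65 → 165
  G: 127 + 0.11×(0−127) = 127 − 13.97 = 113.03 → 113
  B: 30 − 3.3 = 26.7 → 27
  → #a5711b
78% tone:
  R: 185 + 0.78×(128−185) = 185 − 44.46 = 140.54 → 141
  G: 127 + 0.78×(128−127) = 127 + 0.78 = 127.78 → 128
  B: 30 + 0.78×(128−30) = 30 + 76.44 = 106.44 → 106
  → #8d806a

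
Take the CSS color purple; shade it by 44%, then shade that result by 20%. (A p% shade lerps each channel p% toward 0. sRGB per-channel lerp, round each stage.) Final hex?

#3A003A

CSS purple is rgb(128, 0, 128).
Lerp each channel 44% toward 0:
  R: 128 + 0.44×(0−128) = 128 − 56.32 = 71.68 → 72
  G: 0 + 0.44×(0−0) = 0 + 0 = 0 → 0
  B: 128 + 0.44×(0−128) = 128 − 56.32 = 71.68 → 72
After the shade: rgb(72, 0, 72) = #480048.
A 20% shade moves each channel 20% toward 0:
  R: 72 + 0.2×(0−72) = 72 − 14.4 = 57.6 → 58
  G: 0 + 0.2×(0−0) = 0 + 0 = 0 → 0
  B: 72 − 14.4 = 57.6 → 58
rgb(58, 0, 58) = #3A003A.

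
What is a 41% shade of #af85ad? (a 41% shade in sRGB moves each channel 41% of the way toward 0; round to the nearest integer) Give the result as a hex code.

#674e66

#af85ad is rgb(175, 133, 173).
Per channel, c → c + 0.41(0 − c):
  R: 175 − 71.75 = 103.25 → 103
  G: 133 + 0.41×(0−133) = 133 − 54.53 = 78.47 → 78
  B: 173 + 0.41×(0−173) = 173 − 70.93 = 102.07 → 102
rgb(103, 78, 102) = #674e66.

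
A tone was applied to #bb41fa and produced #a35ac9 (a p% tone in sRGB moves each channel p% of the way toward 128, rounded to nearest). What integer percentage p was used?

40%

#bb41fa is rgb(187, 65, 250); #a35ac9 is rgb(163, 90, 201).
On the B channel (widest range): 201 ≈ 250 + (p/100)(128 − 250), so p ≈ 100×(201 − 250)/(128 − 250) = -4900/-122 = 40.16.
p = 40 reproduces all three channels after rounding.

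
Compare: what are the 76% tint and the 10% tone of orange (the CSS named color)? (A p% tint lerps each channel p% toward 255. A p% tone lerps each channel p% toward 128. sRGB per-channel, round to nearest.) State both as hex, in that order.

#FFE9C2, #F2A10D

CSS orange is rgb(255, 165, 0).
76% tint:
  R: 255 + 0 = 255 → 255
  G: 165 + 0.76×(255−165) = 165 + 68.4 = 233.4 → 233
  B: 0 + 0.76×(255−0) = 0 + 193.8 = 193.8 → 194
  → #FFE9C2
10% tone:
  R: 255 + 0.1×(128−255) = 255 − 12.7 = 242.3 → 242
  G: 165 − 3.7 = 161.3 → 161
  B: 0 + 12.8 = 12.8 → 13
  → #F2A10D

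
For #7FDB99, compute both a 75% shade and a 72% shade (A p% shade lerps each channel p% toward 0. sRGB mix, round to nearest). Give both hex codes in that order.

#7FDB99 is rgb(127, 219, 153).
75% shade:
  R: 127 + 0.75×(0−127) = 127 − 95.25 = 31.75 → 32
  G: 219 + 0.75×(0−219) = 219 − 164.25 = 54.75 → 55
  B: 153 + 0.75×(0−153) = 153 − 114.75 = 38.25 → 38
  → #203726
72% shade:
  R: 127 − 91.44 = 35.56 → 36
  G: 219 + 0.72×(0−219) = 219 − 157.68 = 61.32 → 61
  B: 153 + 0.72×(0−153) = 153 − 110.16 = 42.84 → 43
  → #243D2B

#203726, #243D2B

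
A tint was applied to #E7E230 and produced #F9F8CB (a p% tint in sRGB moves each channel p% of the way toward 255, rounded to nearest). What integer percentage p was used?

75%

#E7E230 is rgb(231, 226, 48); #F9F8CB is rgb(249, 248, 203).
On the B channel (widest range): 203 ≈ 48 + (p/100)(255 − 48), so p ≈ 100×(203 − 48)/(255 − 48) = 15500/207 = 74.88.
p = 75 reproduces all three channels after rounding.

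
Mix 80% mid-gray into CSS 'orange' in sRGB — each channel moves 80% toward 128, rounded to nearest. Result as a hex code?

CSS orange is rgb(255, 165, 0).
An 80% tone moves each channel 80% toward 128:
  R: 255 + 0.8×(128−255) = 255 − 101.6 = 153.4 → 153
  G: 165 − 29.6 = 135.4 → 135
  B: 0 + 102.4 = 102.4 → 102
rgb(153, 135, 102) = #998766.

#998766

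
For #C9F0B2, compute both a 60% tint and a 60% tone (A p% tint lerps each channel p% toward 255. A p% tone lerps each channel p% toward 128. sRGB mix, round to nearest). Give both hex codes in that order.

#E9F9E0, #9DAD94

#C9F0B2 is rgb(201, 240, 178).
60% tint:
  R: 201 + 32.4 = 233.4 → 233
  G: 240 + 0.6×(255−240) = 240 + 9 = 249 → 249
  B: 178 + 0.6×(255−178) = 178 + 46.2 = 224.2 → 224
  → #E9F9E0
60% tone:
  R: 201 + 0.6×(128−201) = 201 − 43.8 = 157.2 → 157
  G: 240 + 0.6×(128−240) = 240 − 67.2 = 172.8 → 173
  B: 178 + 0.6×(128−178) = 178 − 30 = 148 → 148
  → #9DAD94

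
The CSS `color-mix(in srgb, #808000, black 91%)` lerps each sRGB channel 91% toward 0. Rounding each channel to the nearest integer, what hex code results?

#808000 is rgb(128, 128, 0).
A 91% shade moves each channel 91% toward 0:
  R: 128 + 0.91×(0−128) = 128 − 116.48 = 11.52 → 12
  G: 128 − 116.48 = 11.52 → 12
  B: 0 + 0.91×(0−0) = 0 + 0 = 0 → 0
rgb(12, 12, 0) = #0C0C00.

#0C0C00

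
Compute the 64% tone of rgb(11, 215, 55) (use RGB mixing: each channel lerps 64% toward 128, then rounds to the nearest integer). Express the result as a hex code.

Per channel, c → c + 0.64(128 − c):
  R: 11 + 74.88 = 85.88 → 86
  G: 215 + 0.64×(128−215) = 215 − 55.68 = 159.32 → 159
  B: 55 + 0.64×(128−55) = 55 + 46.72 = 101.72 → 102
rgb(86, 159, 102) = #569F66.

#569F66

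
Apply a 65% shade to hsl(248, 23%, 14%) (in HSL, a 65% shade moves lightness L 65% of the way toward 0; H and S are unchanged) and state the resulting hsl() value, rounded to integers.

L moves 65% from 14 toward 0: 14 − 9.1 = 4.9 → 5.
H and S are unchanged.

hsl(248, 23%, 5%)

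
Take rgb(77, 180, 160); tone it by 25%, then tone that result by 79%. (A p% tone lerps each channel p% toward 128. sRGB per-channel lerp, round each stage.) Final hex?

Per channel, c → c + 0.25(128 − c):
  R: 77 + 12.75 = 89.75 → 90
  G: 180 + 0.25×(128−180) = 180 − 13 = 167 → 167
  B: 160 + 0.25×(128−160) = 160 − 8 = 152 → 152
After the tone: rgb(90, 167, 152) = #5AA798.
A 79% tone moves each channel 79% toward 128:
  R: 90 + 30.02 = 120.02 → 120
  G: 167 − 30.81 = 136.19 → 136
  B: 152 + 0.79×(128−152) = 152 − 18.96 = 133.04 → 133
rgb(120, 136, 133) = #788885.

#788885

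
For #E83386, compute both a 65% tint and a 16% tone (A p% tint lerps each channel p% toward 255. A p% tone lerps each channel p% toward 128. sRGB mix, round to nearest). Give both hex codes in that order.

#F7B8D5, #D73F85

#E83386 is rgb(232, 51, 134).
65% tint:
  R: 232 + 14.95 = 246.95 → 247
  G: 51 + 0.65×(255−51) = 51 + 132.6 = 183.6 → 184
  B: 134 + 0.65×(255−134) = 134 + 78.65 = 212.65 → 213
  → #F7B8D5
16% tone:
  R: 232 − 16.64 = 215.36 → 215
  G: 51 + 12.32 = 63.32 → 63
  B: 134 − 0.96 = 133.04 → 133
  → #D73F85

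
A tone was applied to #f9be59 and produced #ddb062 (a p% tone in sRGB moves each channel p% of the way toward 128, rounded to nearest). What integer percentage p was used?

23%

#f9be59 is rgb(249, 190, 89); #ddb062 is rgb(221, 176, 98).
On the R channel (widest range): 221 ≈ 249 + (p/100)(128 − 249), so p ≈ 100×(221 − 249)/(128 − 249) = -2800/-121 = 23.14.
p = 23 reproduces all three channels after rounding.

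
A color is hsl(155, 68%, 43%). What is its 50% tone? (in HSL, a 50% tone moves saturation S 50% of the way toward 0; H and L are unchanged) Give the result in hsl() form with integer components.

hsl(155, 34%, 43%)

S moves 50% from 68 toward 0: 68 − 34 = 34 → 34.
H and L are unchanged.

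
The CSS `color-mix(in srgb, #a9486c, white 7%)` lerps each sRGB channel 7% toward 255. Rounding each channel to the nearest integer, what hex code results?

#af5576

#a9486c is rgb(169, 72, 108).
Lerp each channel 7% toward 255:
  R: 169 + 0.07×(255−169) = 169 + 6.02 = 175.02 → 175
  G: 72 + 0.07×(255−72) = 72 + 12.81 = 84.81 → 85
  B: 108 + 0.07×(255−108) = 108 + 10.29 = 118.29 → 118
rgb(175, 85, 118) = #af5576.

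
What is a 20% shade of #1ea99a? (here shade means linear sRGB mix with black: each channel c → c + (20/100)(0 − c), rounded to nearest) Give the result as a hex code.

#18877b

#1ea99a is rgb(30, 169, 154).
Lerp each channel 20% toward 0:
  R: 30 + 0.2×(0−30) = 30 − 6 = 24 → 24
  G: 169 + 0.2×(0−169) = 169 − 33.8 = 135.2 → 135
  B: 154 − 30.8 = 123.2 → 123
rgb(24, 135, 123) = #18877b.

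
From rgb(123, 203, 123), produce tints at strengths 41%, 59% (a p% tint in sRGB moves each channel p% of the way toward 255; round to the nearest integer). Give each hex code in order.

41%: (123 + 54.12 = 177.12→177, 203 + 21.32 = 224.32→224, 123 + 54.12 = 177.12→177) → #B1E0B1
59%: (123 + 77.88 = 200.88→201, 203 + 30.68 = 233.68→234, 123 + 77.88 = 200.88→201) → #C9EAC9

#B1E0B1, #C9EAC9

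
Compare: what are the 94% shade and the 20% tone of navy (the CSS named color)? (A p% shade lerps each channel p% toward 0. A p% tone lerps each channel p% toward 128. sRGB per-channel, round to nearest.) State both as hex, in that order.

CSS navy is rgb(0, 0, 128).
94% shade:
  R: 0 + 0.94×(0−0) = 0 + 0 = 0 → 0
  G: 0 + 0.94×(0−0) = 0 + 0 = 0 → 0
  B: 128 + 0.94×(0−128) = 128 − 120.32 = 7.68 → 8
  → #000008
20% tone:
  R: 0 + 0.2×(128−0) = 0 + 25.6 = 25.6 → 26
  G: 0 + 0.2×(128−0) = 0 + 25.6 = 25.6 → 26
  B: 128 + 0 = 128 → 128
  → #1a1a80

#000008, #1a1a80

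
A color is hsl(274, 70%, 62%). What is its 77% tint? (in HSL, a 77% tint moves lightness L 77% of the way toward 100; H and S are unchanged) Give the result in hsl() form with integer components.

L moves 77% from 62 toward 100: 62 + 29.26 = 91.26 → 91.
H and S are unchanged.

hsl(274, 70%, 91%)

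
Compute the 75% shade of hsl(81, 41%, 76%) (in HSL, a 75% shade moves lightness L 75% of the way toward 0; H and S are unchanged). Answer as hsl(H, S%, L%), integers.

L moves 75% from 76 toward 0: 76 − 57 = 19 → 19.
H and S are unchanged.

hsl(81, 41%, 19%)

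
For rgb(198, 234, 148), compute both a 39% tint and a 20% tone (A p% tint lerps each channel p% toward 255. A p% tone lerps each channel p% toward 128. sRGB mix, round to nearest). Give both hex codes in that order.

#DCF2BE, #B8D590

39% tint:
  R: 198 + 0.39×(255−198) = 198 + 22.23 = 220.23 → 220
  G: 234 + 8.19 = 242.19 → 242
  B: 148 + 41.73 = 189.73 → 190
  → #DCF2BE
20% tone:
  R: 198 + 0.2×(128−198) = 198 − 14 = 184 → 184
  G: 234 − 21.2 = 212.8 → 213
  B: 148 − 4 = 144 → 144
  → #B8D590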